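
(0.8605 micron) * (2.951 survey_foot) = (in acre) 1.913e-10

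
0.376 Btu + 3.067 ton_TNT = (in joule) 1.283e+10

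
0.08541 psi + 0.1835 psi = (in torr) 13.91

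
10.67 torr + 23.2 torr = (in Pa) 4516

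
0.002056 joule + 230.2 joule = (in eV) 1.437e+21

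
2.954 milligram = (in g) 0.002954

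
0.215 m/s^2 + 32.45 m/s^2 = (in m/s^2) 32.67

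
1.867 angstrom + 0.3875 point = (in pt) 0.3875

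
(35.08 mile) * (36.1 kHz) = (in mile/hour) 4.559e+09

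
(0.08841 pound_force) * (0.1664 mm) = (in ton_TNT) 1.564e-14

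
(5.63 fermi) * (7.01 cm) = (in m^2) 3.947e-16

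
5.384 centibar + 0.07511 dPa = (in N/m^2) 5384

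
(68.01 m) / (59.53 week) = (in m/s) 1.889e-06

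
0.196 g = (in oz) 0.006914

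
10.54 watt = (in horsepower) 0.01413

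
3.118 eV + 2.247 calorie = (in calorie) 2.247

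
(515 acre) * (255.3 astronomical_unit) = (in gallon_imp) 1.751e+22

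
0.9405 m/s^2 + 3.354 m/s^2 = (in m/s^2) 4.295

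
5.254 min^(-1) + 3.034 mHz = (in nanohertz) 9.06e+07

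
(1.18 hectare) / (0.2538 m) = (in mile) 28.89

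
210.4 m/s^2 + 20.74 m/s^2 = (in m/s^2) 231.1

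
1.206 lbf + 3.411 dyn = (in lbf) 1.206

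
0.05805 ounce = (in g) 1.646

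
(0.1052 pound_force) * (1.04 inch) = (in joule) 0.01236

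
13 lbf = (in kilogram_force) 5.897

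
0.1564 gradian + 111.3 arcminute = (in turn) 0.005544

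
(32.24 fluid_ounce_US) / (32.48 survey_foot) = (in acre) 2.38e-08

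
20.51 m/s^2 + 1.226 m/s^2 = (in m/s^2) 21.74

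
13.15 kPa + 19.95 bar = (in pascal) 2.008e+06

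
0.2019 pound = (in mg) 9.158e+04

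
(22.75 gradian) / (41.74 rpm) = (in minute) 0.001363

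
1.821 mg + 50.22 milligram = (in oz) 0.001836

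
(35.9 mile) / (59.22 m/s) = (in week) 0.001613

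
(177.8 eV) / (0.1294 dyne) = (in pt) 6.24e-08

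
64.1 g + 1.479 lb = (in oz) 25.93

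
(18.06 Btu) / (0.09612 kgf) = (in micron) 2.021e+10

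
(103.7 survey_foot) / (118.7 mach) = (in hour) 2.172e-07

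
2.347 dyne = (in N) 2.347e-05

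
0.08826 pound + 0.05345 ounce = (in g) 41.55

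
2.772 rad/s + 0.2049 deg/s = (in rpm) 26.5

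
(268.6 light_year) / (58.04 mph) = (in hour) 2.721e+13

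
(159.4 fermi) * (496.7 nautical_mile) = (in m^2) 1.466e-07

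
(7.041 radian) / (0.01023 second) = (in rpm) 6572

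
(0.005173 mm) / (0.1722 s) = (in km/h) 0.0001081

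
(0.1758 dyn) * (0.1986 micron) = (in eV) 2.179e+06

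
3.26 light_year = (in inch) 1.214e+18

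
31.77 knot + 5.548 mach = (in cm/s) 1.905e+05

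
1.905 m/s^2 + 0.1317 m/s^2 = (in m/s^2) 2.037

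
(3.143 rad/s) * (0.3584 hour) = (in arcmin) 1.394e+07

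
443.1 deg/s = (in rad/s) 7.734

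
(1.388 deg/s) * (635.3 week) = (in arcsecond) 1.92e+12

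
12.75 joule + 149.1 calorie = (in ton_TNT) 1.521e-07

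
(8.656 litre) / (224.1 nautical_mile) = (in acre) 5.154e-12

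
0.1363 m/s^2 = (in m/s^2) 0.1363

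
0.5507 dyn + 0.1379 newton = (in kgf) 0.01406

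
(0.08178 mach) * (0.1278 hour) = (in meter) 1.281e+04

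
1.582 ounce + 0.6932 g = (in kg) 0.04554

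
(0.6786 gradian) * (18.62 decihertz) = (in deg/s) 1.137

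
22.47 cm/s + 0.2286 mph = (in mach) 0.00096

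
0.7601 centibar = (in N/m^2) 760.1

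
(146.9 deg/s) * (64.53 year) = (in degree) 2.989e+11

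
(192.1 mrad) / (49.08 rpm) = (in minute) 0.0006229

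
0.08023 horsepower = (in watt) 59.83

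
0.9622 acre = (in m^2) 3894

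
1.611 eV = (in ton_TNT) 6.169e-29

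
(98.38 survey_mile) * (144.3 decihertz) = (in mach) 6710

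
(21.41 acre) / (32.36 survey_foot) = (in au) 5.872e-08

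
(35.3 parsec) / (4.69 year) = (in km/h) 2.651e+10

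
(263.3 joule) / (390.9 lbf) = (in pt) 429.2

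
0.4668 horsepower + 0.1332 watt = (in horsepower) 0.467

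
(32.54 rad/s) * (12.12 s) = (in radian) 394.4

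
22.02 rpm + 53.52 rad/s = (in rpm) 533.1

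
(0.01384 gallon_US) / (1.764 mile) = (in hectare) 1.845e-12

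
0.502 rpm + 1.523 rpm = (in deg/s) 12.15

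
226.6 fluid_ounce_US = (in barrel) 0.04215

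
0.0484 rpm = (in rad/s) 0.005068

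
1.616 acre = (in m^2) 6540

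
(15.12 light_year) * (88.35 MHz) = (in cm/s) 1.264e+27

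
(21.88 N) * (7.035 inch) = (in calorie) 0.9344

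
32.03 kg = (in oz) 1130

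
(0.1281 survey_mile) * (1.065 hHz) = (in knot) 4.268e+04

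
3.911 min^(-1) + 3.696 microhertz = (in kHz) 6.519e-05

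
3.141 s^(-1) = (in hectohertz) 0.03141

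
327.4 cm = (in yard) 3.58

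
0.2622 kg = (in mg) 2.622e+05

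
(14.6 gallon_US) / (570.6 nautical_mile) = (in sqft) 5.629e-07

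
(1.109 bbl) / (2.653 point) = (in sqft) 2028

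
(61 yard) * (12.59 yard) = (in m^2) 642.1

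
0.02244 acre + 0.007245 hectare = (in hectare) 0.01633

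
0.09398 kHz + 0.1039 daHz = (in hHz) 0.9502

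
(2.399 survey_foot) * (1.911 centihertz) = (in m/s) 0.01397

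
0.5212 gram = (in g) 0.5212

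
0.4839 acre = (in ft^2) 2.108e+04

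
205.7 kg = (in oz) 7256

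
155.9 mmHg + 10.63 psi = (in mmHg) 705.6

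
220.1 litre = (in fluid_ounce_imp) 7746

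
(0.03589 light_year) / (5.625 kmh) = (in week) 3.593e+08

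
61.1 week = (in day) 427.7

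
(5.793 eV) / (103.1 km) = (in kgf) 9.18e-25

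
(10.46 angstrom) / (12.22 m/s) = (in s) 8.56e-11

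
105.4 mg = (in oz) 0.003718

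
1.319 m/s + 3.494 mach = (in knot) 2315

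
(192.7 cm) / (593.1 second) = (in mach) 9.542e-06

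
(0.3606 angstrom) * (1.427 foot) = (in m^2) 1.568e-11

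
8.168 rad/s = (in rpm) 78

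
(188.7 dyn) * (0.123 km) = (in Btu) 0.00022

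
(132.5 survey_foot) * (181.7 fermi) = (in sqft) 7.899e-11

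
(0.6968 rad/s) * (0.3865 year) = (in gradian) 5.407e+08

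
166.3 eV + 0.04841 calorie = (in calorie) 0.04841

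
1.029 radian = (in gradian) 65.51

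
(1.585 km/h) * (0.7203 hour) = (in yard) 1249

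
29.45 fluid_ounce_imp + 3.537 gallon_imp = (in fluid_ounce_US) 572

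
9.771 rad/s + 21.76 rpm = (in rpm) 115.1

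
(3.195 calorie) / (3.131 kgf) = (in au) 2.91e-12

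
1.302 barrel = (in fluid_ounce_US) 7000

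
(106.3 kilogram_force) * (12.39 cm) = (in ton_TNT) 3.087e-08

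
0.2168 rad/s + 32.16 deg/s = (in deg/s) 44.58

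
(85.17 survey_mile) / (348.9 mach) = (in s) 1.154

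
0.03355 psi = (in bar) 0.002313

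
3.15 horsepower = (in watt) 2349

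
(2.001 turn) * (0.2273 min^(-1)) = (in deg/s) 2.729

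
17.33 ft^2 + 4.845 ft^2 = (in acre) 0.0005091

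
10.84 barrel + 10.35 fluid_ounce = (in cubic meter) 1.724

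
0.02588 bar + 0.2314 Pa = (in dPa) 2.588e+04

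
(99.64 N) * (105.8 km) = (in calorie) 2.52e+06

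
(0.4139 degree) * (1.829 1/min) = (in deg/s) 0.01262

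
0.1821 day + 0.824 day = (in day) 1.006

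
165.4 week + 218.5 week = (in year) 7.362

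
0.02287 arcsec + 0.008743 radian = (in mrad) 8.743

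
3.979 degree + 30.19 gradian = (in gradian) 34.61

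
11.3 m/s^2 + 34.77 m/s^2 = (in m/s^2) 46.07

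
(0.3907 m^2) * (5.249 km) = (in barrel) 1.29e+04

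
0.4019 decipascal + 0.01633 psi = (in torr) 0.8448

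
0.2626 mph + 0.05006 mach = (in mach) 0.0504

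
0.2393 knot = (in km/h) 0.4432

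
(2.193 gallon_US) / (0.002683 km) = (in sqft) 0.0333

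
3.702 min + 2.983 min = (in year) 1.272e-05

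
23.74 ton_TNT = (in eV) 6.2e+29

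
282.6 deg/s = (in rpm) 47.1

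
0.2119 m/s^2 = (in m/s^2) 0.2119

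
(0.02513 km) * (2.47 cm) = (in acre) 0.0001534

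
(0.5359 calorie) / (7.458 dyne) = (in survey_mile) 18.68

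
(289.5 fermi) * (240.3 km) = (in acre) 1.719e-11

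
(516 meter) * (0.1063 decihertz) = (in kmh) 19.75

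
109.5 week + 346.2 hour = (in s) 6.747e+07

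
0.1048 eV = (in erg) 1.679e-13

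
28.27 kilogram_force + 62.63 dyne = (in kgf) 28.27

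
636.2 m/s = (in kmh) 2290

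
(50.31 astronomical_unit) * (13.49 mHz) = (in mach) 2.982e+08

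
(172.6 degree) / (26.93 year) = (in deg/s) 2.032e-07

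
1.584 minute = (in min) 1.584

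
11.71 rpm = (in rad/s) 1.226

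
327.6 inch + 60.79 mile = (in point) 2.773e+08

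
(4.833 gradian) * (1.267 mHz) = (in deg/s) 0.005511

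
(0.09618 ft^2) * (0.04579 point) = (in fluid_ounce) 0.004881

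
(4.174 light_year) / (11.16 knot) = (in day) 7.961e+10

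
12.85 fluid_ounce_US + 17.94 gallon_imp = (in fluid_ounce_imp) 2884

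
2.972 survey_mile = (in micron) 4.783e+09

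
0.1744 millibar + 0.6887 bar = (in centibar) 68.89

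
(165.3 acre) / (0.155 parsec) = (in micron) 0.0001399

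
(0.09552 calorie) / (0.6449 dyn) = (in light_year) 6.55e-12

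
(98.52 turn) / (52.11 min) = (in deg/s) 11.34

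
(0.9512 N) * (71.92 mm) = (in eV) 4.27e+17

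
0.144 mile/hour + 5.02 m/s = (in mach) 0.01493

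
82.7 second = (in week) 0.0001367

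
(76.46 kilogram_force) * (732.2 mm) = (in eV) 3.427e+21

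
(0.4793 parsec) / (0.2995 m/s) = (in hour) 1.372e+13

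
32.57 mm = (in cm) 3.257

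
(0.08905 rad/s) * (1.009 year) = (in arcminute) 9.741e+09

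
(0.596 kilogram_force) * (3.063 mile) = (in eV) 1.798e+23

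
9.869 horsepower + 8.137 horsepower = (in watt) 1.343e+04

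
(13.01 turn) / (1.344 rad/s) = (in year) 1.929e-06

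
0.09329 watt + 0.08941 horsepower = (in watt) 66.77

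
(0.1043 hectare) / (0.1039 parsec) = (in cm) 3.253e-11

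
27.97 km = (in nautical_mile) 15.1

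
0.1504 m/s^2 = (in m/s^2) 0.1504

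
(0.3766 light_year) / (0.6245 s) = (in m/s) 5.705e+15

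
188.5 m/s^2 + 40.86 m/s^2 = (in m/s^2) 229.4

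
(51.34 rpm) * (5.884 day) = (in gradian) 1.74e+08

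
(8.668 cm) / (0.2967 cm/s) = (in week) 4.83e-05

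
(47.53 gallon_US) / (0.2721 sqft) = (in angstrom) 7.117e+10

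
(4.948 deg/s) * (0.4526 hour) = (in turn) 22.39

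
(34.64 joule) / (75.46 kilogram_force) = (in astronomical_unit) 3.129e-13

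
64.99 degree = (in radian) 1.134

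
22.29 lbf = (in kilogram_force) 10.11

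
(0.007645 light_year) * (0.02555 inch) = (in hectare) 4.694e+06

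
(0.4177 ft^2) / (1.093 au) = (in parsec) 7.691e-30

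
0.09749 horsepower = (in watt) 72.7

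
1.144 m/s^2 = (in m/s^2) 1.144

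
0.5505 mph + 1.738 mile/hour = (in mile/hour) 2.288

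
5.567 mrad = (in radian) 0.005567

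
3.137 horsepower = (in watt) 2339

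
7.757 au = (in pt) 3.289e+15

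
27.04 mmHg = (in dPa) 3.605e+04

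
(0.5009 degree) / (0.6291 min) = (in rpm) 0.002212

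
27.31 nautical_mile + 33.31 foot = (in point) 1.434e+08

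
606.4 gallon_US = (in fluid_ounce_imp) 8.079e+04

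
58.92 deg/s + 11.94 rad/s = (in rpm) 123.8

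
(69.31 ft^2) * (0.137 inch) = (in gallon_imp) 4.929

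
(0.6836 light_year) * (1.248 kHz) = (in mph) 1.805e+19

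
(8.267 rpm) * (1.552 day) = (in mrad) 1.161e+08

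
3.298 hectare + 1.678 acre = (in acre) 9.828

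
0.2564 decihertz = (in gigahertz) 2.564e-11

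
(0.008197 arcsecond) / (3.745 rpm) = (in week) 1.675e-13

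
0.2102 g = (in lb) 0.0004634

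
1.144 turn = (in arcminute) 2.471e+04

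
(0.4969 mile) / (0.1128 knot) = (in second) 1.378e+04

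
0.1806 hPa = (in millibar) 0.1806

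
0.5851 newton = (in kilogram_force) 0.05966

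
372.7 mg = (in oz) 0.01315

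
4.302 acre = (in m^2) 1.741e+04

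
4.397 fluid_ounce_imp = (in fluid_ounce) 4.224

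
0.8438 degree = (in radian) 0.01473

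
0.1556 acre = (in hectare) 0.06297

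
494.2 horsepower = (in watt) 3.685e+05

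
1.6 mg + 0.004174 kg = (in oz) 0.1473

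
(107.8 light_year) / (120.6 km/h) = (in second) 3.044e+16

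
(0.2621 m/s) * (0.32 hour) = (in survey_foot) 990.6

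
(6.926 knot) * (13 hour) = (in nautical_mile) 90.04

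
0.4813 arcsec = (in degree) 0.0001337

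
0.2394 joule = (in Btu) 0.0002269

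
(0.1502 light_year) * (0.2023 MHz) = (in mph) 6.43e+20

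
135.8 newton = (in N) 135.8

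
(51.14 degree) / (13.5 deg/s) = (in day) 4.384e-05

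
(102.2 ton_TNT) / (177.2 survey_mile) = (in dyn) 1.499e+11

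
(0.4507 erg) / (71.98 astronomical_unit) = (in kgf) 4.268e-22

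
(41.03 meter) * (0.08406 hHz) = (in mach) 1.013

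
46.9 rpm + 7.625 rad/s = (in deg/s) 718.3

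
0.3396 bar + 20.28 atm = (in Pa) 2.089e+06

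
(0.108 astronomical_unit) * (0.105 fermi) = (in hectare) 1.696e-10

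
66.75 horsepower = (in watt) 4.978e+04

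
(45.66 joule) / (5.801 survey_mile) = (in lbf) 0.0011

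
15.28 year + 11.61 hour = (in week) 796.8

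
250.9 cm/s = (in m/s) 2.509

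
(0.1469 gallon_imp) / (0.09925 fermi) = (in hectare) 6.729e+08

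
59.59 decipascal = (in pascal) 5.959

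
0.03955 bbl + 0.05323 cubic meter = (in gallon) 15.72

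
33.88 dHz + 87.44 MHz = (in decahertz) 8.744e+06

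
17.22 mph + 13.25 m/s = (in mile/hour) 46.86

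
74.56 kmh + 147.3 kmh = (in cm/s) 6163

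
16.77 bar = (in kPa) 1677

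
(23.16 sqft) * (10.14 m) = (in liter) 2.182e+04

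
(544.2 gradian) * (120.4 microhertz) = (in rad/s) 0.001029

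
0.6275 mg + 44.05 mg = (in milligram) 44.68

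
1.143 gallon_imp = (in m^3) 0.005196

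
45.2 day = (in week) 6.457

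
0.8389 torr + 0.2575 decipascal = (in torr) 0.8391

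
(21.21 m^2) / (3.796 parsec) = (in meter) 1.811e-16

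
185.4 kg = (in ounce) 6540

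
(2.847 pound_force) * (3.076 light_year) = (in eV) 2.3e+36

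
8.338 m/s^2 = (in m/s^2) 8.338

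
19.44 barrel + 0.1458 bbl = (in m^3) 3.114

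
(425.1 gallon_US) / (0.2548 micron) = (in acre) 1561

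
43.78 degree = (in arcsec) 1.576e+05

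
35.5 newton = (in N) 35.5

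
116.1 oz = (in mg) 3.291e+06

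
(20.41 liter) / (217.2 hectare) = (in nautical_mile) 5.074e-12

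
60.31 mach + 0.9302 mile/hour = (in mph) 4.594e+04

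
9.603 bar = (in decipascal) 9.603e+06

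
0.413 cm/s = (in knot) 0.008028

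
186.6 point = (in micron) 6.583e+04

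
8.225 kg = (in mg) 8.225e+06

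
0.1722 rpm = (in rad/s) 0.01803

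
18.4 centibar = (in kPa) 18.4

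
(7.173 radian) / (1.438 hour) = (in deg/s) 0.07939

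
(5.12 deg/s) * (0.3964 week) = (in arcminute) 7.365e+07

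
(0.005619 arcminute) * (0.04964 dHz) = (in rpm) 7.748e-08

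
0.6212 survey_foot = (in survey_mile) 0.0001177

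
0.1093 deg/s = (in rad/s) 0.001908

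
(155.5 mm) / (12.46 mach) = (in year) 1.162e-12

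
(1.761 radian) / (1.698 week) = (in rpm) 1.637e-05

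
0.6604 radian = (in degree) 37.84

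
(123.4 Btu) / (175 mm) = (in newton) 7.44e+05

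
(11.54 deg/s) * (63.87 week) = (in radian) 7.78e+06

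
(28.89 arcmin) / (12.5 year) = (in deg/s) 1.221e-09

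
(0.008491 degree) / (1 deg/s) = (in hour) 2.359e-06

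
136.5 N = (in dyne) 1.365e+07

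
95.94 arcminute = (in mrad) 27.91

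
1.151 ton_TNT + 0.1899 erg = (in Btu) 4.564e+06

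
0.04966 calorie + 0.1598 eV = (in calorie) 0.04966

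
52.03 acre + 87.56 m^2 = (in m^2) 2.106e+05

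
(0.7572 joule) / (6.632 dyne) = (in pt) 3.236e+07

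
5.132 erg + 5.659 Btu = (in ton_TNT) 1.427e-06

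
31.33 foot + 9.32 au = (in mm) 1.394e+15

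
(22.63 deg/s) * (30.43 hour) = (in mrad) 4.327e+07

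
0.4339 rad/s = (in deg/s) 24.86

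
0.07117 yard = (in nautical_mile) 3.514e-05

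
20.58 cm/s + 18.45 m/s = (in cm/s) 1866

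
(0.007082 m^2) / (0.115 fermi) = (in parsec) 0.001996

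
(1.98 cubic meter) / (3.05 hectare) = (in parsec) 2.104e-21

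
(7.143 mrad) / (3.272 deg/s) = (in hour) 3.474e-05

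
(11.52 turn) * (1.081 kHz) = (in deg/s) 4.483e+06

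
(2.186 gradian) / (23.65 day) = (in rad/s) 1.68e-08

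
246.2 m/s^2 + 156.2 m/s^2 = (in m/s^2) 402.4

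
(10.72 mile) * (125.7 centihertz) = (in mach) 63.69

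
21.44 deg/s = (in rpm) 3.573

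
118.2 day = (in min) 1.702e+05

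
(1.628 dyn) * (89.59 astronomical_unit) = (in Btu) 2.068e+05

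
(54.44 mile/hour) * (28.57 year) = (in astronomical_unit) 0.1466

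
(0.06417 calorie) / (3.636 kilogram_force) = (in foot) 0.0247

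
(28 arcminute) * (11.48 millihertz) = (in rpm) 0.0008929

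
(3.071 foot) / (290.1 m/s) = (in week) 5.335e-09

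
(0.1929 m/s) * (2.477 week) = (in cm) 2.89e+07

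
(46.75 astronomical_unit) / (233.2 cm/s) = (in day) 3.471e+07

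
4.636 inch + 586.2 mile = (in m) 9.434e+05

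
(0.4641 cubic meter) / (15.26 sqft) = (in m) 0.3274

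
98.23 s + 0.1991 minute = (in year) 3.494e-06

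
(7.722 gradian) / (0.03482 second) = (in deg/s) 199.6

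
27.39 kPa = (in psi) 3.973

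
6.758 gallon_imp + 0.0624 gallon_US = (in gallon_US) 8.178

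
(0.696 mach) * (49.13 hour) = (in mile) 2.605e+04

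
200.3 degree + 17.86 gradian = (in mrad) 3776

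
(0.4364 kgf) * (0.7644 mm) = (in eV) 2.042e+16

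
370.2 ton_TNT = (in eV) 9.668e+30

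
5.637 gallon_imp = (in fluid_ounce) 866.5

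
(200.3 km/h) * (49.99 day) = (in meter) 2.403e+08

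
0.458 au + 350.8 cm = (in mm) 6.852e+13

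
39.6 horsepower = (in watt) 2.953e+04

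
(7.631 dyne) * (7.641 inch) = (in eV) 9.244e+13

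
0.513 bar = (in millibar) 513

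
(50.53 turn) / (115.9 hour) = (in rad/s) 0.0007609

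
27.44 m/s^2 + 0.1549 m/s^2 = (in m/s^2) 27.59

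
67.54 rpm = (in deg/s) 405.2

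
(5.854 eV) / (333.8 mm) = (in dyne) 2.81e-13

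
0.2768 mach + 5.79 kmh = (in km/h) 345.1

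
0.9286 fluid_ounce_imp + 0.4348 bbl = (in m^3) 0.06915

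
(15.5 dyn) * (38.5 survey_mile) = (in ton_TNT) 2.295e-09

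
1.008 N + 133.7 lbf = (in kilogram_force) 60.75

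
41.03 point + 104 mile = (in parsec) 5.424e-12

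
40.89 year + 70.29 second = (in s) 1.29e+09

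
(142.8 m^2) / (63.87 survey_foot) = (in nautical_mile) 0.003961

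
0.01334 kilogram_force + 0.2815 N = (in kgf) 0.04205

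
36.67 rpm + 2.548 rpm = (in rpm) 39.22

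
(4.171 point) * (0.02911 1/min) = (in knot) 1.388e-06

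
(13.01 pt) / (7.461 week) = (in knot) 1.977e-09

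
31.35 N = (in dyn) 3.135e+06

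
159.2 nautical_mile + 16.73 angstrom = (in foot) 9.673e+05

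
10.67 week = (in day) 74.69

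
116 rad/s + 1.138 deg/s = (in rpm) 1108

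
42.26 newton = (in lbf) 9.5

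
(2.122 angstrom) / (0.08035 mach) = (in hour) 2.154e-15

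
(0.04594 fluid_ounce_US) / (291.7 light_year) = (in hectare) 4.923e-29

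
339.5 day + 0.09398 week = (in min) 4.898e+05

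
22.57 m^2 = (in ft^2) 242.9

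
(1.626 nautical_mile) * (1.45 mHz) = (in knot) 8.488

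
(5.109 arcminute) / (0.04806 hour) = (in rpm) 8.203e-05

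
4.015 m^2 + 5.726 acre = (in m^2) 2.318e+04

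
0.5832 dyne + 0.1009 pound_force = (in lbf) 0.1009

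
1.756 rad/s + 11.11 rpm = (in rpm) 27.88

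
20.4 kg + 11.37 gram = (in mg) 2.041e+07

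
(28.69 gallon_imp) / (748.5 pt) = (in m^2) 0.4939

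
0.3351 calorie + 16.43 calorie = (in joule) 70.15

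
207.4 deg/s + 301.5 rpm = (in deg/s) 2016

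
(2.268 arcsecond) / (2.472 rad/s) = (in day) 5.148e-11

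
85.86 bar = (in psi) 1245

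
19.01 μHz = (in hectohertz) 1.901e-07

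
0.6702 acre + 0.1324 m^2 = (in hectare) 0.2712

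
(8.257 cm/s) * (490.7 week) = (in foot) 8.04e+07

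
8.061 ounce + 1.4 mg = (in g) 228.5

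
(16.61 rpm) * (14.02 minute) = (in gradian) 9.315e+04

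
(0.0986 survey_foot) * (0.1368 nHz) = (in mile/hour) 9.197e-12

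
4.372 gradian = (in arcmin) 236.1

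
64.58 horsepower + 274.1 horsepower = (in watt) 2.526e+05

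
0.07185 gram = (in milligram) 71.85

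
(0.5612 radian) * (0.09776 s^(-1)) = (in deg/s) 3.143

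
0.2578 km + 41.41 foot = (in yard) 295.7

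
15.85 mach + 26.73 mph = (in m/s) 5409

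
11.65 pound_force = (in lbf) 11.65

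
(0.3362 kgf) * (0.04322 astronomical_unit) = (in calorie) 5.095e+09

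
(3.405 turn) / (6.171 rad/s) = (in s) 3.467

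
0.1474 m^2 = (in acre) 3.642e-05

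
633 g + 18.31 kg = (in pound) 41.76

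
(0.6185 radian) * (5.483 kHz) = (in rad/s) 3391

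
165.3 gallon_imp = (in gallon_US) 198.5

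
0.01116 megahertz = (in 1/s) 1.116e+04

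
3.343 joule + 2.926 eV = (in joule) 3.343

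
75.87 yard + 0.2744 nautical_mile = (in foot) 1895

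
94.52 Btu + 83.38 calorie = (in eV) 6.246e+23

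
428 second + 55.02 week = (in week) 55.02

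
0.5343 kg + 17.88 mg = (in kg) 0.5343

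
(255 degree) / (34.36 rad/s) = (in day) 1.499e-06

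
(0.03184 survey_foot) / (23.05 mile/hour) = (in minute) 1.57e-05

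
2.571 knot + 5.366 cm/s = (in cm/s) 137.6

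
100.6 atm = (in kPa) 1.019e+04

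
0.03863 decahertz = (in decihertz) 3.863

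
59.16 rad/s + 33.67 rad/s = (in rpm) 886.5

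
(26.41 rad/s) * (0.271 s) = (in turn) 1.139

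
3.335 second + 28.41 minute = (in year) 5.416e-05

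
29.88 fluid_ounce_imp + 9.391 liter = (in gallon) 2.705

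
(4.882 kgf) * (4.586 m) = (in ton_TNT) 5.248e-08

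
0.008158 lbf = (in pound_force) 0.008158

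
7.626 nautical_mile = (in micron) 1.412e+10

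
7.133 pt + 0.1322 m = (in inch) 5.304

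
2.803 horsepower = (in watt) 2090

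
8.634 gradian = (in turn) 0.02159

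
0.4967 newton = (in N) 0.4967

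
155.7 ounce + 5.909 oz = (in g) 4582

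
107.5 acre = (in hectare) 43.5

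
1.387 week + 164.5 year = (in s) 5.189e+09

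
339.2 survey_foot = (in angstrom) 1.034e+12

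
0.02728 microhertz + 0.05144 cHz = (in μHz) 514.4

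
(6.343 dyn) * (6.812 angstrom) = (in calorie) 1.033e-14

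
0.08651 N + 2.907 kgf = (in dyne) 2.859e+06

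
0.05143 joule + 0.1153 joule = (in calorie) 0.03985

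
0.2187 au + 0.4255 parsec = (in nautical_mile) 7.089e+12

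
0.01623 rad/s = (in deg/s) 0.9299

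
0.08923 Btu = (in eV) 5.876e+20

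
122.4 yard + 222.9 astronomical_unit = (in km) 3.335e+10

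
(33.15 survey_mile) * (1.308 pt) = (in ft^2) 265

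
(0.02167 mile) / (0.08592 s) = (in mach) 1.192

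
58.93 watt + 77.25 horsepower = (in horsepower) 77.33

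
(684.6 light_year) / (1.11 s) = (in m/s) 5.835e+18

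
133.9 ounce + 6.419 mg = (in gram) 3796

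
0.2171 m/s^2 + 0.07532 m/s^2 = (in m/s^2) 0.2924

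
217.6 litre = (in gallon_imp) 47.87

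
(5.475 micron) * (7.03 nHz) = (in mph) 8.61e-14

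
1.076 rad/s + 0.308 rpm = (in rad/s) 1.108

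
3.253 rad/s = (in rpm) 31.06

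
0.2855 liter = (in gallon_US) 0.07542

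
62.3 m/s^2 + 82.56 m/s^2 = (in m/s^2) 144.9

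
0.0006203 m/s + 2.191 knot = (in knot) 2.192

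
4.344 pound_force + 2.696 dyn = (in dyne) 1.932e+06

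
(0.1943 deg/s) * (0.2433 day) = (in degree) 4084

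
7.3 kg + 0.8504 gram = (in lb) 16.1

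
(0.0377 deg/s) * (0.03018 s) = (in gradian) 0.001264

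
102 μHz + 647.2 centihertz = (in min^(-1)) 388.3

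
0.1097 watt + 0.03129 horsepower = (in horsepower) 0.03144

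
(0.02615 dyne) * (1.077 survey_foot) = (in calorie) 2.052e-08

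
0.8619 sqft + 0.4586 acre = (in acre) 0.4586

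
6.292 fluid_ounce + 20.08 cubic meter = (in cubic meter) 20.08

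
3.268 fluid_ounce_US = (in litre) 0.09665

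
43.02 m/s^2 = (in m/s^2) 43.02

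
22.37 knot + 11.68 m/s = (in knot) 45.07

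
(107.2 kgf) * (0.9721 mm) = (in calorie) 0.2443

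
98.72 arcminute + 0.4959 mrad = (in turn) 0.004649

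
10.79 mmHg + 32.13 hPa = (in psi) 0.6747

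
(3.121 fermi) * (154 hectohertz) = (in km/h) 1.73e-10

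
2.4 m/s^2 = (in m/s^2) 2.4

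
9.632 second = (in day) 0.0001115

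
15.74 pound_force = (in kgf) 7.14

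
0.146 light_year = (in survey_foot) 4.532e+15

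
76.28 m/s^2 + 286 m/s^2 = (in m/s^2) 362.3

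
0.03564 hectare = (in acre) 0.08807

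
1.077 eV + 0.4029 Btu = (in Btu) 0.4029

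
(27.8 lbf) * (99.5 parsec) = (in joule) 3.797e+20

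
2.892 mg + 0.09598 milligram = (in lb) 6.587e-06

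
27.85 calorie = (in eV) 7.273e+20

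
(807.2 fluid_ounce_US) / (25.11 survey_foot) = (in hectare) 3.119e-07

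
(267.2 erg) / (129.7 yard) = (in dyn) 0.02253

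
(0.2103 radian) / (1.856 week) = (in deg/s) 1.073e-05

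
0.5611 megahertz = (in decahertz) 5.611e+04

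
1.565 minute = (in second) 93.9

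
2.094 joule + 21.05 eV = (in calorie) 0.5005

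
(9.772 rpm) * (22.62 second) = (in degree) 1326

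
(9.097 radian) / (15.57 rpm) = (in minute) 0.09299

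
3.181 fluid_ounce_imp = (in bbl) 0.0005685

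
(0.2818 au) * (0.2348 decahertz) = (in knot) 1.924e+11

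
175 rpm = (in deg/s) 1050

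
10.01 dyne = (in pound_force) 2.25e-05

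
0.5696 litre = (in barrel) 0.003583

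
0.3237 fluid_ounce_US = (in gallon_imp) 0.002106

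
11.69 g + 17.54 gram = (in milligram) 2.923e+04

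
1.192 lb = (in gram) 540.7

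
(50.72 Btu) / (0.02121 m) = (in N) 2.523e+06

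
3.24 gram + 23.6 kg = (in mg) 2.36e+07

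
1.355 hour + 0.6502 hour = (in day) 0.08355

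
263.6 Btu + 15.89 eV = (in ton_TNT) 6.647e-05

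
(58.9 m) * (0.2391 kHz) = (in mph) 3.15e+04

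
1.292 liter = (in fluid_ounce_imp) 45.47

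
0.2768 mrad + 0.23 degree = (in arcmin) 14.75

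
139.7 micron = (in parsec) 4.527e-21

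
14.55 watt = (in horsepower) 0.01951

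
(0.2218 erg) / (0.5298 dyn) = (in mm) 4.186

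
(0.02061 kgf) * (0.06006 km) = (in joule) 12.14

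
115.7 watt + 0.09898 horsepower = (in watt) 189.5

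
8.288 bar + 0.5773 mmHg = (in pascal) 8.289e+05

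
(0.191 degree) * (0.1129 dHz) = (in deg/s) 0.002156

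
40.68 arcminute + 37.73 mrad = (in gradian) 3.155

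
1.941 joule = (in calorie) 0.4639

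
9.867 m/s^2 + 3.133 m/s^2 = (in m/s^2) 13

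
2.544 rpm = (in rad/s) 0.2664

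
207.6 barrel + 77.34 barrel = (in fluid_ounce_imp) 1.594e+06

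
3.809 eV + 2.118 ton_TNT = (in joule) 8.862e+09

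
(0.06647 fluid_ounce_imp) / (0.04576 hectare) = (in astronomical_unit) 2.759e-20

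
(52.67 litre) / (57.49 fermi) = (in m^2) 9.162e+11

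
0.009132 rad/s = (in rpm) 0.0872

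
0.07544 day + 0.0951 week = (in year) 0.002031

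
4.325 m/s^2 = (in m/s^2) 4.325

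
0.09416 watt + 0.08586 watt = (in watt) 0.18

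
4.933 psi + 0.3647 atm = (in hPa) 709.7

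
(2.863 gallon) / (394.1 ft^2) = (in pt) 0.8391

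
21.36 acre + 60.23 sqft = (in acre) 21.36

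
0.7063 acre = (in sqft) 3.077e+04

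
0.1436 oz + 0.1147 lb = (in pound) 0.1237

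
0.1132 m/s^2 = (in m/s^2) 0.1132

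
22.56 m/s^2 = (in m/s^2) 22.56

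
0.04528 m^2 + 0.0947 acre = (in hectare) 0.03833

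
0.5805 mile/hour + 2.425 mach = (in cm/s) 8.26e+04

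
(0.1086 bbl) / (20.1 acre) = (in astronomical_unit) 1.419e-18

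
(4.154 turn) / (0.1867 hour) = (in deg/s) 2.225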